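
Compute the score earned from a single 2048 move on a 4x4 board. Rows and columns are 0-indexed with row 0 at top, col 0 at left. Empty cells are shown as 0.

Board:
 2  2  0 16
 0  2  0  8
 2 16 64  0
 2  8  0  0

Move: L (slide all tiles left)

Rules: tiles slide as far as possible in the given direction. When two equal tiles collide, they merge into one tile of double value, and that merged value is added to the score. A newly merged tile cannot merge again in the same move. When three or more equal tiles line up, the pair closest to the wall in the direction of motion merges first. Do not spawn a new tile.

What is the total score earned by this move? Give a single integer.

Answer: 4

Derivation:
Slide left:
row 0: [2, 2, 0, 16] -> [4, 16, 0, 0]  score +4 (running 4)
row 1: [0, 2, 0, 8] -> [2, 8, 0, 0]  score +0 (running 4)
row 2: [2, 16, 64, 0] -> [2, 16, 64, 0]  score +0 (running 4)
row 3: [2, 8, 0, 0] -> [2, 8, 0, 0]  score +0 (running 4)
Board after move:
 4 16  0  0
 2  8  0  0
 2 16 64  0
 2  8  0  0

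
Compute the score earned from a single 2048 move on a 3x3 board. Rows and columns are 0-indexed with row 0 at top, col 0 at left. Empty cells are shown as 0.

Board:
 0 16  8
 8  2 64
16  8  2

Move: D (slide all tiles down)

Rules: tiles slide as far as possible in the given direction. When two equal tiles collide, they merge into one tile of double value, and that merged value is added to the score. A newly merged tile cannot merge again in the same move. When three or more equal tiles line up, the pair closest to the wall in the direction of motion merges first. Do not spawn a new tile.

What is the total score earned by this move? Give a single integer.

Answer: 0

Derivation:
Slide down:
col 0: [0, 8, 16] -> [0, 8, 16]  score +0 (running 0)
col 1: [16, 2, 8] -> [16, 2, 8]  score +0 (running 0)
col 2: [8, 64, 2] -> [8, 64, 2]  score +0 (running 0)
Board after move:
 0 16  8
 8  2 64
16  8  2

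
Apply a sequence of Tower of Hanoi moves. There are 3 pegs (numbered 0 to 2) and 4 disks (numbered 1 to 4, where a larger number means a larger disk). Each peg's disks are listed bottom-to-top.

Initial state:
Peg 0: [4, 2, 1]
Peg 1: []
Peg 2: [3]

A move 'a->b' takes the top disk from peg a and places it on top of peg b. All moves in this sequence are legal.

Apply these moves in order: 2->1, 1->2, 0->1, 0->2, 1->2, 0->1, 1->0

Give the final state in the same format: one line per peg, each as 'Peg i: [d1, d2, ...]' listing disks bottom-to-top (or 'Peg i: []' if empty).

After move 1 (2->1):
Peg 0: [4, 2, 1]
Peg 1: [3]
Peg 2: []

After move 2 (1->2):
Peg 0: [4, 2, 1]
Peg 1: []
Peg 2: [3]

After move 3 (0->1):
Peg 0: [4, 2]
Peg 1: [1]
Peg 2: [3]

After move 4 (0->2):
Peg 0: [4]
Peg 1: [1]
Peg 2: [3, 2]

After move 5 (1->2):
Peg 0: [4]
Peg 1: []
Peg 2: [3, 2, 1]

After move 6 (0->1):
Peg 0: []
Peg 1: [4]
Peg 2: [3, 2, 1]

After move 7 (1->0):
Peg 0: [4]
Peg 1: []
Peg 2: [3, 2, 1]

Answer: Peg 0: [4]
Peg 1: []
Peg 2: [3, 2, 1]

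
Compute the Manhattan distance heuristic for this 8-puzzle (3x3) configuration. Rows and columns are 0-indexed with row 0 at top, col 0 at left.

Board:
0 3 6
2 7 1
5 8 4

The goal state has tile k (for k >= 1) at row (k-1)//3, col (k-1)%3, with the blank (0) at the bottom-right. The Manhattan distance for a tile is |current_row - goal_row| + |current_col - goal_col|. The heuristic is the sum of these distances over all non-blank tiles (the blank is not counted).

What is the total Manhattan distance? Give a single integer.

Answer: 14

Derivation:
Tile 3: at (0,1), goal (0,2), distance |0-0|+|1-2| = 1
Tile 6: at (0,2), goal (1,2), distance |0-1|+|2-2| = 1
Tile 2: at (1,0), goal (0,1), distance |1-0|+|0-1| = 2
Tile 7: at (1,1), goal (2,0), distance |1-2|+|1-0| = 2
Tile 1: at (1,2), goal (0,0), distance |1-0|+|2-0| = 3
Tile 5: at (2,0), goal (1,1), distance |2-1|+|0-1| = 2
Tile 8: at (2,1), goal (2,1), distance |2-2|+|1-1| = 0
Tile 4: at (2,2), goal (1,0), distance |2-1|+|2-0| = 3
Sum: 1 + 1 + 2 + 2 + 3 + 2 + 0 + 3 = 14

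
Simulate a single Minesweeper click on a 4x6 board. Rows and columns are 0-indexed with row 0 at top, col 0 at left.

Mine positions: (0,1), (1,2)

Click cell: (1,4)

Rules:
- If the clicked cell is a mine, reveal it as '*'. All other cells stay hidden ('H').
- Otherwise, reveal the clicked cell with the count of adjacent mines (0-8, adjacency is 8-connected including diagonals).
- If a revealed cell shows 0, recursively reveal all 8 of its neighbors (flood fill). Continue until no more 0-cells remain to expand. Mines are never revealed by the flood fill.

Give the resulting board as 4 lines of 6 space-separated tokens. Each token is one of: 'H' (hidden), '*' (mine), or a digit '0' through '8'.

H H H 1 0 0
1 2 H 1 0 0
0 1 1 1 0 0
0 0 0 0 0 0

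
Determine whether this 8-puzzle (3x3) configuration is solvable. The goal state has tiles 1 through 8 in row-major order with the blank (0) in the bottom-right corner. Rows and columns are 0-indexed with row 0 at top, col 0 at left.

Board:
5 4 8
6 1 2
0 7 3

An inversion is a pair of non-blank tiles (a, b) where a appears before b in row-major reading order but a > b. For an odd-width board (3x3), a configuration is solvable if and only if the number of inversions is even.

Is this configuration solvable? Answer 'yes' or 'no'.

Answer: yes

Derivation:
Inversions (pairs i<j in row-major order where tile[i] > tile[j] > 0): 16
16 is even, so the puzzle is solvable.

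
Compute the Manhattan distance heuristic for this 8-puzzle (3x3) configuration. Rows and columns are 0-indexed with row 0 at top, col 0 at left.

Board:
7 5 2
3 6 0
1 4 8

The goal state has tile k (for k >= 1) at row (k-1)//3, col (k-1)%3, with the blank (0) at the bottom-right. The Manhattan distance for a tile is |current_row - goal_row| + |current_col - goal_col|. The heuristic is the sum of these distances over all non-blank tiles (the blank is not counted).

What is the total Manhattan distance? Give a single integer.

Tile 7: (0,0)->(2,0) = 2
Tile 5: (0,1)->(1,1) = 1
Tile 2: (0,2)->(0,1) = 1
Tile 3: (1,0)->(0,2) = 3
Tile 6: (1,1)->(1,2) = 1
Tile 1: (2,0)->(0,0) = 2
Tile 4: (2,1)->(1,0) = 2
Tile 8: (2,2)->(2,1) = 1
Sum: 2 + 1 + 1 + 3 + 1 + 2 + 2 + 1 = 13

Answer: 13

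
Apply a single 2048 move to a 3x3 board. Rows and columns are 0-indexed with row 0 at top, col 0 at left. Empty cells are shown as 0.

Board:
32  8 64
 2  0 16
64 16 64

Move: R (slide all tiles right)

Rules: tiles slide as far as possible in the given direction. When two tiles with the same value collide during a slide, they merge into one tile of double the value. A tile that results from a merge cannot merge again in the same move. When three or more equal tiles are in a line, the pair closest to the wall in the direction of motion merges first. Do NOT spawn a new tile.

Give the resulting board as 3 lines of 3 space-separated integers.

Slide right:
row 0: [32, 8, 64] -> [32, 8, 64]
row 1: [2, 0, 16] -> [0, 2, 16]
row 2: [64, 16, 64] -> [64, 16, 64]

Answer: 32  8 64
 0  2 16
64 16 64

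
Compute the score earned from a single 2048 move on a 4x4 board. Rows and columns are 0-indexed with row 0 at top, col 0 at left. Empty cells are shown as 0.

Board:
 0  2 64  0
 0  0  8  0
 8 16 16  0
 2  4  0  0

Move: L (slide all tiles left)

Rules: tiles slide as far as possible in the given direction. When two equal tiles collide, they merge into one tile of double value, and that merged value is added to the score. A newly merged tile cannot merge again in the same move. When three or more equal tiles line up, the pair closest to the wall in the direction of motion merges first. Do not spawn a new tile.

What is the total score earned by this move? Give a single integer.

Slide left:
row 0: [0, 2, 64, 0] -> [2, 64, 0, 0]  score +0 (running 0)
row 1: [0, 0, 8, 0] -> [8, 0, 0, 0]  score +0 (running 0)
row 2: [8, 16, 16, 0] -> [8, 32, 0, 0]  score +32 (running 32)
row 3: [2, 4, 0, 0] -> [2, 4, 0, 0]  score +0 (running 32)
Board after move:
 2 64  0  0
 8  0  0  0
 8 32  0  0
 2  4  0  0

Answer: 32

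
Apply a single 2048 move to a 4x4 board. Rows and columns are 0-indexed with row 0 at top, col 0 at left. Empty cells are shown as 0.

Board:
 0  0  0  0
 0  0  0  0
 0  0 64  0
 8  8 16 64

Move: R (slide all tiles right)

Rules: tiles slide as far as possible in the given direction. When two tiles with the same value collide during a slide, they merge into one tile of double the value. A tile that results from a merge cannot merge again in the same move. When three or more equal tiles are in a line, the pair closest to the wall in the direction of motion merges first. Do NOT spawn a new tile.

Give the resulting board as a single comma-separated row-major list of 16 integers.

Slide right:
row 0: [0, 0, 0, 0] -> [0, 0, 0, 0]
row 1: [0, 0, 0, 0] -> [0, 0, 0, 0]
row 2: [0, 0, 64, 0] -> [0, 0, 0, 64]
row 3: [8, 8, 16, 64] -> [0, 16, 16, 64]

Answer: 0, 0, 0, 0, 0, 0, 0, 0, 0, 0, 0, 64, 0, 16, 16, 64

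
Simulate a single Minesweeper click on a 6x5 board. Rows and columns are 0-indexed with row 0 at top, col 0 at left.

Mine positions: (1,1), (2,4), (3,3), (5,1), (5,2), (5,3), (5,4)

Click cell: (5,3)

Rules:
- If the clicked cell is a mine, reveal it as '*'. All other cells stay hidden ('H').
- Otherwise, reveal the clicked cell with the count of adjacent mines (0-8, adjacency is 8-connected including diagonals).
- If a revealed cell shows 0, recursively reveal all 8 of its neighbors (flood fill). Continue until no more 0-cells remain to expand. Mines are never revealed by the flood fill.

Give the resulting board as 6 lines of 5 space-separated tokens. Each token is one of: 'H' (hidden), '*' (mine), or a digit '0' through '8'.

H H H H H
H H H H H
H H H H H
H H H H H
H H H H H
H H H * H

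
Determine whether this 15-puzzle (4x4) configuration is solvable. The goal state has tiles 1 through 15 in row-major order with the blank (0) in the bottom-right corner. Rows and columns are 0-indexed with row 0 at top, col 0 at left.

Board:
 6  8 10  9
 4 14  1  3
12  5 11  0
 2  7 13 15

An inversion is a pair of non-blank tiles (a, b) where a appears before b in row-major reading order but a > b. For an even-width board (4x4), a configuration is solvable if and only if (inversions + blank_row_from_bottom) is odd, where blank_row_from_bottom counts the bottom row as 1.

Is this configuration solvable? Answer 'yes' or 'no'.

Inversions: 43
Blank is in row 2 (0-indexed from top), which is row 2 counting from the bottom (bottom = 1).
43 + 2 = 45, which is odd, so the puzzle is solvable.

Answer: yes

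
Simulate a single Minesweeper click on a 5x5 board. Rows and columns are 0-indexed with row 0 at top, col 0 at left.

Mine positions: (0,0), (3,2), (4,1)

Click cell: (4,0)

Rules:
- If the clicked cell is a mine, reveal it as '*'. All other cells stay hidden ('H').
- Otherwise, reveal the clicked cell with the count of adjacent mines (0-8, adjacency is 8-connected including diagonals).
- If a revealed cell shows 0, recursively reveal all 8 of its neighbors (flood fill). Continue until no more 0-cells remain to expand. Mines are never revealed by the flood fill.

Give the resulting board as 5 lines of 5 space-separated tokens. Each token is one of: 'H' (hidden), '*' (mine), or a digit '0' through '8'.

H H H H H
H H H H H
H H H H H
H H H H H
1 H H H H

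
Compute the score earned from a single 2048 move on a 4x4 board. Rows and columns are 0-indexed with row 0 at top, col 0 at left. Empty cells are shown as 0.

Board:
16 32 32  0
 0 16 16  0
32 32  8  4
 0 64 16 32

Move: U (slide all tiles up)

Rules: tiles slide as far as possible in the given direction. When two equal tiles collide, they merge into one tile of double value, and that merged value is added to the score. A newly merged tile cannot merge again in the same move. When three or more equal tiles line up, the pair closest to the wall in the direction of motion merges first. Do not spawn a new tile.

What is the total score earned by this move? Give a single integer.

Slide up:
col 0: [16, 0, 32, 0] -> [16, 32, 0, 0]  score +0 (running 0)
col 1: [32, 16, 32, 64] -> [32, 16, 32, 64]  score +0 (running 0)
col 2: [32, 16, 8, 16] -> [32, 16, 8, 16]  score +0 (running 0)
col 3: [0, 0, 4, 32] -> [4, 32, 0, 0]  score +0 (running 0)
Board after move:
16 32 32  4
32 16 16 32
 0 32  8  0
 0 64 16  0

Answer: 0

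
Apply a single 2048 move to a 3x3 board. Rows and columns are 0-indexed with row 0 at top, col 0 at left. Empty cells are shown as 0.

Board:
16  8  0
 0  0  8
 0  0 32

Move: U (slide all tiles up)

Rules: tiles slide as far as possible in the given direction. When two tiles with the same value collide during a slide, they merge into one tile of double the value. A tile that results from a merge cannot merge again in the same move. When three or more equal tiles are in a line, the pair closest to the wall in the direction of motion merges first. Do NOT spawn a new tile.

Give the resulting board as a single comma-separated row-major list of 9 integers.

Answer: 16, 8, 8, 0, 0, 32, 0, 0, 0

Derivation:
Slide up:
col 0: [16, 0, 0] -> [16, 0, 0]
col 1: [8, 0, 0] -> [8, 0, 0]
col 2: [0, 8, 32] -> [8, 32, 0]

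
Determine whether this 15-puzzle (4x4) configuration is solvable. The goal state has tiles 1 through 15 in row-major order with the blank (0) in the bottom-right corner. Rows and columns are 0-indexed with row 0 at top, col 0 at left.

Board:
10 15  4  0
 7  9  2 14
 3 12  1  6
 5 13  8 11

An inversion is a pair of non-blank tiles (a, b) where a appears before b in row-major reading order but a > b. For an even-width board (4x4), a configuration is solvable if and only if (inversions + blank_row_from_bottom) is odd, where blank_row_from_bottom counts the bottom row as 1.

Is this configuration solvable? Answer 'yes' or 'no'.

Answer: no

Derivation:
Inversions: 54
Blank is in row 0 (0-indexed from top), which is row 4 counting from the bottom (bottom = 1).
54 + 4 = 58, which is even, so the puzzle is not solvable.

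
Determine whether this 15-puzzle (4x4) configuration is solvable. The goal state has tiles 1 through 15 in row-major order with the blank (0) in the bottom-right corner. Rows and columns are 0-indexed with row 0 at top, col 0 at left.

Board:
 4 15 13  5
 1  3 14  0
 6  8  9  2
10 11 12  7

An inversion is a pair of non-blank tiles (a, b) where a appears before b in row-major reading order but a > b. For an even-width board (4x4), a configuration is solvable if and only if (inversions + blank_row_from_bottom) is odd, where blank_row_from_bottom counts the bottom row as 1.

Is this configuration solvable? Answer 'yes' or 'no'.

Answer: no

Derivation:
Inversions: 47
Blank is in row 1 (0-indexed from top), which is row 3 counting from the bottom (bottom = 1).
47 + 3 = 50, which is even, so the puzzle is not solvable.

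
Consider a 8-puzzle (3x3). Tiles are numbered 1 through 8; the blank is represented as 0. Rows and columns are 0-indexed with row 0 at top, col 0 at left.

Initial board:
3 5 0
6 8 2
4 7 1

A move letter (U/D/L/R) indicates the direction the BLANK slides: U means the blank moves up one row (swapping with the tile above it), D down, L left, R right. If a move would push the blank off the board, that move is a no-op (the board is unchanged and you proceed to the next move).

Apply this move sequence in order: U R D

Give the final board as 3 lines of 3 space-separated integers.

Answer: 3 5 2
6 8 0
4 7 1

Derivation:
After move 1 (U):
3 5 0
6 8 2
4 7 1

After move 2 (R):
3 5 0
6 8 2
4 7 1

After move 3 (D):
3 5 2
6 8 0
4 7 1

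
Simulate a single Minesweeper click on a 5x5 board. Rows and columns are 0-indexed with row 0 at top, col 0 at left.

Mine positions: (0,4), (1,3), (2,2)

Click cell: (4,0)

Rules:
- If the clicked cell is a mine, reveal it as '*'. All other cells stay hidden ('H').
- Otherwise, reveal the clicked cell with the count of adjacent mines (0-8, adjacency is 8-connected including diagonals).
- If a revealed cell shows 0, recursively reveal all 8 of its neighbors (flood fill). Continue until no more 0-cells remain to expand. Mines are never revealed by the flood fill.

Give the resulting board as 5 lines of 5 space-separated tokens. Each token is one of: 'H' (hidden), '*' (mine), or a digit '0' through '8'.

0 0 1 H H
0 1 2 H H
0 1 H 2 1
0 1 1 1 0
0 0 0 0 0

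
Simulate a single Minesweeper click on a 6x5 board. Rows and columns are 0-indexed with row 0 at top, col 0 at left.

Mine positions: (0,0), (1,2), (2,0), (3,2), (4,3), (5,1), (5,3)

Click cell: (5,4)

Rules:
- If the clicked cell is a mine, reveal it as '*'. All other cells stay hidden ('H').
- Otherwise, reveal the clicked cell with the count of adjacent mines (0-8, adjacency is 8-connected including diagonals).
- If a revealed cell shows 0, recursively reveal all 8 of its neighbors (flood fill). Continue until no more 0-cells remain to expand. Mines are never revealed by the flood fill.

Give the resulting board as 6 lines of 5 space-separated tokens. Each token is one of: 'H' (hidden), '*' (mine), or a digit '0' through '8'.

H H H H H
H H H H H
H H H H H
H H H H H
H H H H H
H H H H 2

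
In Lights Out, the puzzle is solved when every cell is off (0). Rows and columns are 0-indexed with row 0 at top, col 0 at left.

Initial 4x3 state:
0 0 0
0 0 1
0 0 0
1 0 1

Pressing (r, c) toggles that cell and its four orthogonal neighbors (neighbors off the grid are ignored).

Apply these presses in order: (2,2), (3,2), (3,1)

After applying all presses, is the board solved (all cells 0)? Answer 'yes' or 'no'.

Answer: yes

Derivation:
After press 1 at (2,2):
0 0 0
0 0 0
0 1 1
1 0 0

After press 2 at (3,2):
0 0 0
0 0 0
0 1 0
1 1 1

After press 3 at (3,1):
0 0 0
0 0 0
0 0 0
0 0 0

Lights still on: 0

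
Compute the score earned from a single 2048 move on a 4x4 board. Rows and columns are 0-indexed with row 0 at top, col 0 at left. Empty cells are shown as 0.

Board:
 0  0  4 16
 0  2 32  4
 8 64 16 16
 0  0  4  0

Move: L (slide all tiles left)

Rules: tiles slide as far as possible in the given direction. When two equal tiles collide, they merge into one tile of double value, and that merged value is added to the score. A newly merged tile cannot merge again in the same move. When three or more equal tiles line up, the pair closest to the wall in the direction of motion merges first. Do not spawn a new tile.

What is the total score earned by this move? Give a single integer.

Slide left:
row 0: [0, 0, 4, 16] -> [4, 16, 0, 0]  score +0 (running 0)
row 1: [0, 2, 32, 4] -> [2, 32, 4, 0]  score +0 (running 0)
row 2: [8, 64, 16, 16] -> [8, 64, 32, 0]  score +32 (running 32)
row 3: [0, 0, 4, 0] -> [4, 0, 0, 0]  score +0 (running 32)
Board after move:
 4 16  0  0
 2 32  4  0
 8 64 32  0
 4  0  0  0

Answer: 32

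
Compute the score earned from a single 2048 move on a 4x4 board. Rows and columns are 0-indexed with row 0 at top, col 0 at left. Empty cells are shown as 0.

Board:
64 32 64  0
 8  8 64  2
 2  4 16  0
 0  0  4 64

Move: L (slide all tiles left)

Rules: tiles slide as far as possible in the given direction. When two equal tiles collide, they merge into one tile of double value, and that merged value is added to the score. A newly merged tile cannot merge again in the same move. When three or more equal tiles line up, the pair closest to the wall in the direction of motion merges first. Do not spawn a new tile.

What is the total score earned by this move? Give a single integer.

Slide left:
row 0: [64, 32, 64, 0] -> [64, 32, 64, 0]  score +0 (running 0)
row 1: [8, 8, 64, 2] -> [16, 64, 2, 0]  score +16 (running 16)
row 2: [2, 4, 16, 0] -> [2, 4, 16, 0]  score +0 (running 16)
row 3: [0, 0, 4, 64] -> [4, 64, 0, 0]  score +0 (running 16)
Board after move:
64 32 64  0
16 64  2  0
 2  4 16  0
 4 64  0  0

Answer: 16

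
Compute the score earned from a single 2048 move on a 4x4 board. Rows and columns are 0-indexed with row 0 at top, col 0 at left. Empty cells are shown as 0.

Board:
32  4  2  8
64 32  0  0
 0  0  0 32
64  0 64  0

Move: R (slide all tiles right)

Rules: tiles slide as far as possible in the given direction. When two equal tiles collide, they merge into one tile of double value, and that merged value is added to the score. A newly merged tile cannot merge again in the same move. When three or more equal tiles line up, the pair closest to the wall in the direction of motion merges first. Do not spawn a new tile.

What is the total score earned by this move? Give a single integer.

Slide right:
row 0: [32, 4, 2, 8] -> [32, 4, 2, 8]  score +0 (running 0)
row 1: [64, 32, 0, 0] -> [0, 0, 64, 32]  score +0 (running 0)
row 2: [0, 0, 0, 32] -> [0, 0, 0, 32]  score +0 (running 0)
row 3: [64, 0, 64, 0] -> [0, 0, 0, 128]  score +128 (running 128)
Board after move:
 32   4   2   8
  0   0  64  32
  0   0   0  32
  0   0   0 128

Answer: 128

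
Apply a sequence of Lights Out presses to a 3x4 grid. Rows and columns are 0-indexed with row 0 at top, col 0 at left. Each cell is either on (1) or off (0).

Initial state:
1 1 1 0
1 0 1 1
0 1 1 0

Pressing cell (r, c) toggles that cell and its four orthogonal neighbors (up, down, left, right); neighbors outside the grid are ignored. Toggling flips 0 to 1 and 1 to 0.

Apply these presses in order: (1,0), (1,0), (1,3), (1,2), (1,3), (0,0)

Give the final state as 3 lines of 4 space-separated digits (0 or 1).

Answer: 0 0 0 0
0 1 0 0
0 1 0 0

Derivation:
After press 1 at (1,0):
0 1 1 0
0 1 1 1
1 1 1 0

After press 2 at (1,0):
1 1 1 0
1 0 1 1
0 1 1 0

After press 3 at (1,3):
1 1 1 1
1 0 0 0
0 1 1 1

After press 4 at (1,2):
1 1 0 1
1 1 1 1
0 1 0 1

After press 5 at (1,3):
1 1 0 0
1 1 0 0
0 1 0 0

After press 6 at (0,0):
0 0 0 0
0 1 0 0
0 1 0 0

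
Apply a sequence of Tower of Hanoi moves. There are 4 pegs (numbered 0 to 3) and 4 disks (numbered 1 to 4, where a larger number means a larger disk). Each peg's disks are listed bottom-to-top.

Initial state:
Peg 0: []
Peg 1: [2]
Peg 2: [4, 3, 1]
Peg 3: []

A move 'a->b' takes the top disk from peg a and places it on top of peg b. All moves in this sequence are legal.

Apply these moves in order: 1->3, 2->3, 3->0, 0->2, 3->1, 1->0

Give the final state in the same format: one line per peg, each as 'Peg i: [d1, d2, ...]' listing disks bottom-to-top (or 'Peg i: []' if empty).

Answer: Peg 0: [2]
Peg 1: []
Peg 2: [4, 3, 1]
Peg 3: []

Derivation:
After move 1 (1->3):
Peg 0: []
Peg 1: []
Peg 2: [4, 3, 1]
Peg 3: [2]

After move 2 (2->3):
Peg 0: []
Peg 1: []
Peg 2: [4, 3]
Peg 3: [2, 1]

After move 3 (3->0):
Peg 0: [1]
Peg 1: []
Peg 2: [4, 3]
Peg 3: [2]

After move 4 (0->2):
Peg 0: []
Peg 1: []
Peg 2: [4, 3, 1]
Peg 3: [2]

After move 5 (3->1):
Peg 0: []
Peg 1: [2]
Peg 2: [4, 3, 1]
Peg 3: []

After move 6 (1->0):
Peg 0: [2]
Peg 1: []
Peg 2: [4, 3, 1]
Peg 3: []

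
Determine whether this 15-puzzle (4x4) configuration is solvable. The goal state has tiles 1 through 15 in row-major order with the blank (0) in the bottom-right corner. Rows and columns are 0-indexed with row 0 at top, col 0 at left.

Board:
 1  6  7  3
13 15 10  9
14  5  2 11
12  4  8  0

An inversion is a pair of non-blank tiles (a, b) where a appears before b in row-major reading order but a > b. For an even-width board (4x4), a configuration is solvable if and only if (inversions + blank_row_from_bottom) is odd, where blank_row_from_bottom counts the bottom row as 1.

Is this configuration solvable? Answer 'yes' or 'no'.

Inversions: 47
Blank is in row 3 (0-indexed from top), which is row 1 counting from the bottom (bottom = 1).
47 + 1 = 48, which is even, so the puzzle is not solvable.

Answer: no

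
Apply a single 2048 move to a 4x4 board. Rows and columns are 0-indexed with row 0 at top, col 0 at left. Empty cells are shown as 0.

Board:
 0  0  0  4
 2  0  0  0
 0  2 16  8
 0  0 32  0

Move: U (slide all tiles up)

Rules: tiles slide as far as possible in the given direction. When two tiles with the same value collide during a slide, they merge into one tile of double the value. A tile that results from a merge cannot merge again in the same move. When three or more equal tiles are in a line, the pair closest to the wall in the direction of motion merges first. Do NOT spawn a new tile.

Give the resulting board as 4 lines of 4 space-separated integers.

Answer:  2  2 16  4
 0  0 32  8
 0  0  0  0
 0  0  0  0

Derivation:
Slide up:
col 0: [0, 2, 0, 0] -> [2, 0, 0, 0]
col 1: [0, 0, 2, 0] -> [2, 0, 0, 0]
col 2: [0, 0, 16, 32] -> [16, 32, 0, 0]
col 3: [4, 0, 8, 0] -> [4, 8, 0, 0]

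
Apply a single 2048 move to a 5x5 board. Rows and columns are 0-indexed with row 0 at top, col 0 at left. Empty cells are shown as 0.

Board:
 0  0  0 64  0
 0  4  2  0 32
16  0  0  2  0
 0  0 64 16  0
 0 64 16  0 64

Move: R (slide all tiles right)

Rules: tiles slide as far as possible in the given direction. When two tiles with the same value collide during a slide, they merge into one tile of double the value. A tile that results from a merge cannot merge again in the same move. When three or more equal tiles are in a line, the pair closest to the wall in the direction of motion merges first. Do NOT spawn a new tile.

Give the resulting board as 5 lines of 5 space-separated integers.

Slide right:
row 0: [0, 0, 0, 64, 0] -> [0, 0, 0, 0, 64]
row 1: [0, 4, 2, 0, 32] -> [0, 0, 4, 2, 32]
row 2: [16, 0, 0, 2, 0] -> [0, 0, 0, 16, 2]
row 3: [0, 0, 64, 16, 0] -> [0, 0, 0, 64, 16]
row 4: [0, 64, 16, 0, 64] -> [0, 0, 64, 16, 64]

Answer:  0  0  0  0 64
 0  0  4  2 32
 0  0  0 16  2
 0  0  0 64 16
 0  0 64 16 64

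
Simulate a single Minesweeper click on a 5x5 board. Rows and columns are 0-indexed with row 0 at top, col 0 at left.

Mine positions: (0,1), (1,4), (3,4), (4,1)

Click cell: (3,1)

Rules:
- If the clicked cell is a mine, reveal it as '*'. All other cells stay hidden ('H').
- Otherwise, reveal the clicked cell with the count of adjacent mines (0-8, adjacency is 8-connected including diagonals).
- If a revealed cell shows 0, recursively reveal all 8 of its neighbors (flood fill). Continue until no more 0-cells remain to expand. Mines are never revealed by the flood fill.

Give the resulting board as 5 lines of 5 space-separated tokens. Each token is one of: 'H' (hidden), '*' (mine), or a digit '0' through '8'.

H H H H H
H H H H H
H H H H H
H 1 H H H
H H H H H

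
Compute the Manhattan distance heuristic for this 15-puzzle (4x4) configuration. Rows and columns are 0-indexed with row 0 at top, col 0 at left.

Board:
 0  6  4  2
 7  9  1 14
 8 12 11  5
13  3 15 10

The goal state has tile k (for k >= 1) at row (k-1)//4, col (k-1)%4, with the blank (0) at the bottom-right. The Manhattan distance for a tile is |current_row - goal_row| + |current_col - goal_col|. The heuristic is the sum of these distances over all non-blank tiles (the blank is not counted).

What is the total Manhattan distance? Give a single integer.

Tile 6: (0,1)->(1,1) = 1
Tile 4: (0,2)->(0,3) = 1
Tile 2: (0,3)->(0,1) = 2
Tile 7: (1,0)->(1,2) = 2
Tile 9: (1,1)->(2,0) = 2
Tile 1: (1,2)->(0,0) = 3
Tile 14: (1,3)->(3,1) = 4
Tile 8: (2,0)->(1,3) = 4
Tile 12: (2,1)->(2,3) = 2
Tile 11: (2,2)->(2,2) = 0
Tile 5: (2,3)->(1,0) = 4
Tile 13: (3,0)->(3,0) = 0
Tile 3: (3,1)->(0,2) = 4
Tile 15: (3,2)->(3,2) = 0
Tile 10: (3,3)->(2,1) = 3
Sum: 1 + 1 + 2 + 2 + 2 + 3 + 4 + 4 + 2 + 0 + 4 + 0 + 4 + 0 + 3 = 32

Answer: 32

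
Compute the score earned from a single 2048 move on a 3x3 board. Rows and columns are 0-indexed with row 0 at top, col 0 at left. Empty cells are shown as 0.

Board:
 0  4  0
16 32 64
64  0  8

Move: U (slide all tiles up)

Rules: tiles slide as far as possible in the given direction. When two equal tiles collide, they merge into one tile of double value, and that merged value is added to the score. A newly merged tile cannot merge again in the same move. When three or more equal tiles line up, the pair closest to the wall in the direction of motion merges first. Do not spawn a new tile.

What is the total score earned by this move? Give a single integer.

Slide up:
col 0: [0, 16, 64] -> [16, 64, 0]  score +0 (running 0)
col 1: [4, 32, 0] -> [4, 32, 0]  score +0 (running 0)
col 2: [0, 64, 8] -> [64, 8, 0]  score +0 (running 0)
Board after move:
16  4 64
64 32  8
 0  0  0

Answer: 0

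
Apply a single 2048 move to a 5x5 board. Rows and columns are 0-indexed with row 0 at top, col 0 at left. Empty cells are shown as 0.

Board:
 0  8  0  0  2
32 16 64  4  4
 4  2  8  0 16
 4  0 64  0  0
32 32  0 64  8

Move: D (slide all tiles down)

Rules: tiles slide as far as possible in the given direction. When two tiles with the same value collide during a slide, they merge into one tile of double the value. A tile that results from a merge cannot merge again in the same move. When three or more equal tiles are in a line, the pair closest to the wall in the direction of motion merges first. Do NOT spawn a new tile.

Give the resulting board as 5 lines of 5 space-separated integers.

Slide down:
col 0: [0, 32, 4, 4, 32] -> [0, 0, 32, 8, 32]
col 1: [8, 16, 2, 0, 32] -> [0, 8, 16, 2, 32]
col 2: [0, 64, 8, 64, 0] -> [0, 0, 64, 8, 64]
col 3: [0, 4, 0, 0, 64] -> [0, 0, 0, 4, 64]
col 4: [2, 4, 16, 0, 8] -> [0, 2, 4, 16, 8]

Answer:  0  0  0  0  0
 0  8  0  0  2
32 16 64  0  4
 8  2  8  4 16
32 32 64 64  8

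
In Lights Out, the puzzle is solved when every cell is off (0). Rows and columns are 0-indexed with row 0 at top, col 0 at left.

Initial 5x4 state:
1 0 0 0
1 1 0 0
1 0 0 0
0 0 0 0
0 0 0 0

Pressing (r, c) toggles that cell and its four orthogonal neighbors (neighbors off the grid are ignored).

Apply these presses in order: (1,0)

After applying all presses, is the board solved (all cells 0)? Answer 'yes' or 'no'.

After press 1 at (1,0):
0 0 0 0
0 0 0 0
0 0 0 0
0 0 0 0
0 0 0 0

Lights still on: 0

Answer: yes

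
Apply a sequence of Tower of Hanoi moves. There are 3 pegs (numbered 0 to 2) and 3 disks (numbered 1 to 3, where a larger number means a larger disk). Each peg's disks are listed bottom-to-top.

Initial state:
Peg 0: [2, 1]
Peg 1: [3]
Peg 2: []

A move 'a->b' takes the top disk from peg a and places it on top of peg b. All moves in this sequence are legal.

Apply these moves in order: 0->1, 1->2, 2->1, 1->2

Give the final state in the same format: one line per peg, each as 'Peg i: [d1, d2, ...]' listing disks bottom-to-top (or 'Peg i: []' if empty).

Answer: Peg 0: [2]
Peg 1: [3]
Peg 2: [1]

Derivation:
After move 1 (0->1):
Peg 0: [2]
Peg 1: [3, 1]
Peg 2: []

After move 2 (1->2):
Peg 0: [2]
Peg 1: [3]
Peg 2: [1]

After move 3 (2->1):
Peg 0: [2]
Peg 1: [3, 1]
Peg 2: []

After move 4 (1->2):
Peg 0: [2]
Peg 1: [3]
Peg 2: [1]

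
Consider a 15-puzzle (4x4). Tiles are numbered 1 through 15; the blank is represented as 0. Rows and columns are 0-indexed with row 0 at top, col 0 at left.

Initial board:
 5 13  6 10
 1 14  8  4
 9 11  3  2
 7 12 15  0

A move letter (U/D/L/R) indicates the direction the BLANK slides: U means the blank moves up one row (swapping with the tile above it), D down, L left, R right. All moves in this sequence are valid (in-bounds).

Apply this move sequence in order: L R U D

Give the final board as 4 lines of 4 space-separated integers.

Answer:  5 13  6 10
 1 14  8  4
 9 11  3  2
 7 12 15  0

Derivation:
After move 1 (L):
 5 13  6 10
 1 14  8  4
 9 11  3  2
 7 12  0 15

After move 2 (R):
 5 13  6 10
 1 14  8  4
 9 11  3  2
 7 12 15  0

After move 3 (U):
 5 13  6 10
 1 14  8  4
 9 11  3  0
 7 12 15  2

After move 4 (D):
 5 13  6 10
 1 14  8  4
 9 11  3  2
 7 12 15  0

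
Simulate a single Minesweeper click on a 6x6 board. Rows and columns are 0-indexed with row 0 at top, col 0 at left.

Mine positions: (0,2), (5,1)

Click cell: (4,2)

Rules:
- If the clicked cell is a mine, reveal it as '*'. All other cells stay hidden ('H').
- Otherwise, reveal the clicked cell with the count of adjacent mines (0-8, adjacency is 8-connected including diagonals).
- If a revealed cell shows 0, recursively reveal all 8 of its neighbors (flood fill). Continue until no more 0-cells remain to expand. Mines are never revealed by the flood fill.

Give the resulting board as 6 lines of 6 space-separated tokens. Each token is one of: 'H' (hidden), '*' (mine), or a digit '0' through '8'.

H H H H H H
H H H H H H
H H H H H H
H H H H H H
H H 1 H H H
H H H H H H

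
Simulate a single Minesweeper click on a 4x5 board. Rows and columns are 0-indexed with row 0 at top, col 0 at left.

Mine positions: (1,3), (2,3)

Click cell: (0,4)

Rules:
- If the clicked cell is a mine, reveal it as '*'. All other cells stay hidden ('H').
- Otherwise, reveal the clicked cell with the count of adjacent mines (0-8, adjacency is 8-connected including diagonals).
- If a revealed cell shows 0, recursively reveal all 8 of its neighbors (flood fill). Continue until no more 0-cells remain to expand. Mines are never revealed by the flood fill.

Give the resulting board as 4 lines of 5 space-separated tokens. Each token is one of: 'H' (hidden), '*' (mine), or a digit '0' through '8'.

H H H H 1
H H H H H
H H H H H
H H H H H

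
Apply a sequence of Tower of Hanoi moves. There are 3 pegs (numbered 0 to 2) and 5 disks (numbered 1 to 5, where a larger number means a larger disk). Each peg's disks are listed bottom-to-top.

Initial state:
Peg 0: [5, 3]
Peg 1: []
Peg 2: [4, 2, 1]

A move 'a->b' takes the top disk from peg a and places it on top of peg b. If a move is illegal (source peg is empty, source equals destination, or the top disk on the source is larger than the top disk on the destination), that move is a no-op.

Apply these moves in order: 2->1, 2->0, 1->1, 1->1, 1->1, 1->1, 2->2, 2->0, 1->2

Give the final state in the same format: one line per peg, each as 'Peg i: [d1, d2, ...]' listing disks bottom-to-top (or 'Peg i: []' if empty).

Answer: Peg 0: [5, 3, 2]
Peg 1: []
Peg 2: [4, 1]

Derivation:
After move 1 (2->1):
Peg 0: [5, 3]
Peg 1: [1]
Peg 2: [4, 2]

After move 2 (2->0):
Peg 0: [5, 3, 2]
Peg 1: [1]
Peg 2: [4]

After move 3 (1->1):
Peg 0: [5, 3, 2]
Peg 1: [1]
Peg 2: [4]

After move 4 (1->1):
Peg 0: [5, 3, 2]
Peg 1: [1]
Peg 2: [4]

After move 5 (1->1):
Peg 0: [5, 3, 2]
Peg 1: [1]
Peg 2: [4]

After move 6 (1->1):
Peg 0: [5, 3, 2]
Peg 1: [1]
Peg 2: [4]

After move 7 (2->2):
Peg 0: [5, 3, 2]
Peg 1: [1]
Peg 2: [4]

After move 8 (2->0):
Peg 0: [5, 3, 2]
Peg 1: [1]
Peg 2: [4]

After move 9 (1->2):
Peg 0: [5, 3, 2]
Peg 1: []
Peg 2: [4, 1]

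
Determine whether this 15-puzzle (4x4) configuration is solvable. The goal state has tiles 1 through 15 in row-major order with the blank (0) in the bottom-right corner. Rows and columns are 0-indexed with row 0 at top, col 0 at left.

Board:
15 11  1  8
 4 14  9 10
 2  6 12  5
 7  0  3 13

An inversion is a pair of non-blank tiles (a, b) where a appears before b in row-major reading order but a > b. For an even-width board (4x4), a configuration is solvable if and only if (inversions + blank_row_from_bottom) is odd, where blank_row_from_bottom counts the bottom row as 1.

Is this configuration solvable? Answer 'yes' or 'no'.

Answer: yes

Derivation:
Inversions: 58
Blank is in row 3 (0-indexed from top), which is row 1 counting from the bottom (bottom = 1).
58 + 1 = 59, which is odd, so the puzzle is solvable.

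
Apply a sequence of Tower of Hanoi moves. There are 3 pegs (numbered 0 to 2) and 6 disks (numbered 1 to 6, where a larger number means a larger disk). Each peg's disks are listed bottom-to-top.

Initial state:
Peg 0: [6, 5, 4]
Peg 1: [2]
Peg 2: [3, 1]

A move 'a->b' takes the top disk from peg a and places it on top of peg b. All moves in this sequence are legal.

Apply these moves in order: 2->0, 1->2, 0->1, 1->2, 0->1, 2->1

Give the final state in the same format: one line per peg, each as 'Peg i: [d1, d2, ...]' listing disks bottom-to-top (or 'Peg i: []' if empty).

After move 1 (2->0):
Peg 0: [6, 5, 4, 1]
Peg 1: [2]
Peg 2: [3]

After move 2 (1->2):
Peg 0: [6, 5, 4, 1]
Peg 1: []
Peg 2: [3, 2]

After move 3 (0->1):
Peg 0: [6, 5, 4]
Peg 1: [1]
Peg 2: [3, 2]

After move 4 (1->2):
Peg 0: [6, 5, 4]
Peg 1: []
Peg 2: [3, 2, 1]

After move 5 (0->1):
Peg 0: [6, 5]
Peg 1: [4]
Peg 2: [3, 2, 1]

After move 6 (2->1):
Peg 0: [6, 5]
Peg 1: [4, 1]
Peg 2: [3, 2]

Answer: Peg 0: [6, 5]
Peg 1: [4, 1]
Peg 2: [3, 2]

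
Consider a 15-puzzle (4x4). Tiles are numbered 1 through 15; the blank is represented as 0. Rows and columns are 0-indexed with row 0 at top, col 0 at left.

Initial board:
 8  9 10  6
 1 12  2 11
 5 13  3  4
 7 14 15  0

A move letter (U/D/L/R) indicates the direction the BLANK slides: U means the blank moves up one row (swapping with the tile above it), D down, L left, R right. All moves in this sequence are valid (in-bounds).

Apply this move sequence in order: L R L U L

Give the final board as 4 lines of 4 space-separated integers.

After move 1 (L):
 8  9 10  6
 1 12  2 11
 5 13  3  4
 7 14  0 15

After move 2 (R):
 8  9 10  6
 1 12  2 11
 5 13  3  4
 7 14 15  0

After move 3 (L):
 8  9 10  6
 1 12  2 11
 5 13  3  4
 7 14  0 15

After move 4 (U):
 8  9 10  6
 1 12  2 11
 5 13  0  4
 7 14  3 15

After move 5 (L):
 8  9 10  6
 1 12  2 11
 5  0 13  4
 7 14  3 15

Answer:  8  9 10  6
 1 12  2 11
 5  0 13  4
 7 14  3 15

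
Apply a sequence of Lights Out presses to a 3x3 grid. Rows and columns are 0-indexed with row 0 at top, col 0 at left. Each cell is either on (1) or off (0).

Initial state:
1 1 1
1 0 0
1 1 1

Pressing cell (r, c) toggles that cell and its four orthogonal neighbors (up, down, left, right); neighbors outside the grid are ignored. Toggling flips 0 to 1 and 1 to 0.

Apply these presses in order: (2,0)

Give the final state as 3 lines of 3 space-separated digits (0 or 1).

After press 1 at (2,0):
1 1 1
0 0 0
0 0 1

Answer: 1 1 1
0 0 0
0 0 1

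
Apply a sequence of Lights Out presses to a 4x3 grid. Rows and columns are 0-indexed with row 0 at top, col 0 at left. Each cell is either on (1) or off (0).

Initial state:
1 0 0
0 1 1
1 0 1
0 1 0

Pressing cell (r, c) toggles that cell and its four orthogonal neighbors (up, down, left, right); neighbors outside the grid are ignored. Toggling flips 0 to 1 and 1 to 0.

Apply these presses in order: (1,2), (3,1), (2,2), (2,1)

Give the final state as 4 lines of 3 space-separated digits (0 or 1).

After press 1 at (1,2):
1 0 1
0 0 0
1 0 0
0 1 0

After press 2 at (3,1):
1 0 1
0 0 0
1 1 0
1 0 1

After press 3 at (2,2):
1 0 1
0 0 1
1 0 1
1 0 0

After press 4 at (2,1):
1 0 1
0 1 1
0 1 0
1 1 0

Answer: 1 0 1
0 1 1
0 1 0
1 1 0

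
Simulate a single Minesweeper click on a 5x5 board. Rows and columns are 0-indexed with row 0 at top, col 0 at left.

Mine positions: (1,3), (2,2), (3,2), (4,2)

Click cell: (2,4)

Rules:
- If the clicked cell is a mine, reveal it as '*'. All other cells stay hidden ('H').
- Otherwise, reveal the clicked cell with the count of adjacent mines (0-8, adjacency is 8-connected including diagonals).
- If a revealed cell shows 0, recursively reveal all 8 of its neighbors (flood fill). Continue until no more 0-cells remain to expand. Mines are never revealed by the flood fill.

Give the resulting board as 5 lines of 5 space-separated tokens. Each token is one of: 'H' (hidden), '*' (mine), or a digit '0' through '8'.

H H H H H
H H H H H
H H H H 1
H H H H H
H H H H H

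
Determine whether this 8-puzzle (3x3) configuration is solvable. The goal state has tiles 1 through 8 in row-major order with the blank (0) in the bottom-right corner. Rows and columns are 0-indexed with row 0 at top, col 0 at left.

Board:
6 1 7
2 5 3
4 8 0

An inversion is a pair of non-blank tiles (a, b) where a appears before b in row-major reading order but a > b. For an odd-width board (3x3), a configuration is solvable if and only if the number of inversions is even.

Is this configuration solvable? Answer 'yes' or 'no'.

Answer: no

Derivation:
Inversions (pairs i<j in row-major order where tile[i] > tile[j] > 0): 11
11 is odd, so the puzzle is not solvable.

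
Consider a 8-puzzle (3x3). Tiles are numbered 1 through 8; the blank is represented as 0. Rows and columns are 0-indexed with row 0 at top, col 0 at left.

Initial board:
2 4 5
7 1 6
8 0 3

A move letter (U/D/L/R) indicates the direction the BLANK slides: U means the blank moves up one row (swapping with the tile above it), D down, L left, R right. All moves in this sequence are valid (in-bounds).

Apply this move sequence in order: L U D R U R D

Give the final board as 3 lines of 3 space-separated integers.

Answer: 2 4 5
7 6 3
8 1 0

Derivation:
After move 1 (L):
2 4 5
7 1 6
0 8 3

After move 2 (U):
2 4 5
0 1 6
7 8 3

After move 3 (D):
2 4 5
7 1 6
0 8 3

After move 4 (R):
2 4 5
7 1 6
8 0 3

After move 5 (U):
2 4 5
7 0 6
8 1 3

After move 6 (R):
2 4 5
7 6 0
8 1 3

After move 7 (D):
2 4 5
7 6 3
8 1 0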